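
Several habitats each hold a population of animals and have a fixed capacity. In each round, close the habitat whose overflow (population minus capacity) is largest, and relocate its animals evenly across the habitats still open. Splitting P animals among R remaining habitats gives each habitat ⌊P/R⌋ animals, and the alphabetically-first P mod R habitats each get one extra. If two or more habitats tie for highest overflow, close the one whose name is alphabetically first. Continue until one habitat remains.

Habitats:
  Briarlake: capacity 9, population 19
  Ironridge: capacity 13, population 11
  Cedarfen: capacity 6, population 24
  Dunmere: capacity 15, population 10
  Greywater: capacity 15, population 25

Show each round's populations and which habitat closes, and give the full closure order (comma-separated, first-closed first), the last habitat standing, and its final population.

Closure order: Cedarfen, Briarlake, Greywater, Ironridge
Last habitat: Dunmere with 89 animals

Round 1: Briarlake=19 Cedarfen=24 Dunmere=10 Greywater=25 Ironridge=11 → close Cedarfen (overflow 18)
  24÷4 = 6 each, +1 to first 0
Round 2: Briarlake=25 Dunmere=16 Greywater=31 Ironridge=17 → close Briarlake (overflow 16)
  25÷3 = 8 each, +1 to first 1
Round 3: Dunmere=25 Greywater=39 Ironridge=25 → close Greywater (overflow 24)
  39÷2 = 19 each, +1 to first 1
Round 4: Dunmere=45 Ironridge=44 → close Ironridge (overflow 31)
  44÷1 = 44 each, +1 to first 0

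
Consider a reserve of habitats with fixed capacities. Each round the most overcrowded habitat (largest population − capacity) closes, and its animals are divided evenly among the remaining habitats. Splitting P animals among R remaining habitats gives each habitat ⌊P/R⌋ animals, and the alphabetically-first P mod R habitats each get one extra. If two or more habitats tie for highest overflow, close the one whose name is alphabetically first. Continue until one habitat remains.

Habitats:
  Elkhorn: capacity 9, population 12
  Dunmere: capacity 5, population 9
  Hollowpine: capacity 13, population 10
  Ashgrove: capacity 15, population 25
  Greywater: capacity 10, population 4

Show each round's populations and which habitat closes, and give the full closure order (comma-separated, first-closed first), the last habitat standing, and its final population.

Round 1: Ashgrove=25 Dunmere=9 Elkhorn=12 Greywater=4 Hollowpine=10 → close Ashgrove (overflow 10)
  25÷4 = 6 each, +1 to first 1
Round 2: Dunmere=16 Elkhorn=18 Greywater=10 Hollowpine=16 → close Dunmere (overflow 11)
  16÷3 = 5 each, +1 to first 1
Round 3: Elkhorn=24 Greywater=15 Hollowpine=21 → close Elkhorn (overflow 15)
  24÷2 = 12 each, +1 to first 0
Round 4: Greywater=27 Hollowpine=33 → close Hollowpine (overflow 20)
  33÷1 = 33 each, +1 to first 0

Closure order: Ashgrove, Dunmere, Elkhorn, Hollowpine
Last habitat: Greywater with 60 animals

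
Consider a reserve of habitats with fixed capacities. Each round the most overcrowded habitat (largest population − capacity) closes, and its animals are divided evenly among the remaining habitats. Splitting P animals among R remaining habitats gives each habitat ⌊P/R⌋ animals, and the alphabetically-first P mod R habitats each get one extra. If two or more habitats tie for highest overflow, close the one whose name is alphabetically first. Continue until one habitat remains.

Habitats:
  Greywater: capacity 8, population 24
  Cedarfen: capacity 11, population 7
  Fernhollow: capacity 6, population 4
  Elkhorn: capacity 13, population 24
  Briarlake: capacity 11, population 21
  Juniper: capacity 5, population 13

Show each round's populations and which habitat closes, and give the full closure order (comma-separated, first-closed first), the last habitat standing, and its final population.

Round 1: Briarlake=21 Cedarfen=7 Elkhorn=24 Fernhollow=4 Greywater=24 Juniper=13 → close Greywater (overflow 16)
  24÷5 = 4 each, +1 to first 4
Round 2: Briarlake=26 Cedarfen=12 Elkhorn=29 Fernhollow=9 Juniper=17 → close Elkhorn (overflow 16)
  29÷4 = 7 each, +1 to first 1
Round 3: Briarlake=34 Cedarfen=19 Fernhollow=16 Juniper=24 → close Briarlake (overflow 23)
  34÷3 = 11 each, +1 to first 1
Round 4: Cedarfen=31 Fernhollow=27 Juniper=35 → close Juniper (overflow 30)
  35÷2 = 17 each, +1 to first 1
Round 5: Cedarfen=49 Fernhollow=44 → close Cedarfen (overflow 38)
  49÷1 = 49 each, +1 to first 0

Closure order: Greywater, Elkhorn, Briarlake, Juniper, Cedarfen
Last habitat: Fernhollow with 93 animals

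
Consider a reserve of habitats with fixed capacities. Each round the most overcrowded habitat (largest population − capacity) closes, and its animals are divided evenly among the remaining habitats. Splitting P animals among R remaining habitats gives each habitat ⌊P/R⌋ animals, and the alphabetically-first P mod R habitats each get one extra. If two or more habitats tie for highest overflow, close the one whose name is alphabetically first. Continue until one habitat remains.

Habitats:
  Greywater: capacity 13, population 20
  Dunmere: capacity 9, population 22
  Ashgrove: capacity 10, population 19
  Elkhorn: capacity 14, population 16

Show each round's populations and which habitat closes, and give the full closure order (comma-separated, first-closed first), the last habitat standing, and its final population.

Round 1: Ashgrove=19 Dunmere=22 Elkhorn=16 Greywater=20 → close Dunmere (overflow 13)
  22÷3 = 7 each, +1 to first 1
Round 2: Ashgrove=27 Elkhorn=23 Greywater=27 → close Ashgrove (overflow 17)
  27÷2 = 13 each, +1 to first 1
Round 3: Elkhorn=37 Greywater=40 → close Greywater (overflow 27)
  40÷1 = 40 each, +1 to first 0

Closure order: Dunmere, Ashgrove, Greywater
Last habitat: Elkhorn with 77 animals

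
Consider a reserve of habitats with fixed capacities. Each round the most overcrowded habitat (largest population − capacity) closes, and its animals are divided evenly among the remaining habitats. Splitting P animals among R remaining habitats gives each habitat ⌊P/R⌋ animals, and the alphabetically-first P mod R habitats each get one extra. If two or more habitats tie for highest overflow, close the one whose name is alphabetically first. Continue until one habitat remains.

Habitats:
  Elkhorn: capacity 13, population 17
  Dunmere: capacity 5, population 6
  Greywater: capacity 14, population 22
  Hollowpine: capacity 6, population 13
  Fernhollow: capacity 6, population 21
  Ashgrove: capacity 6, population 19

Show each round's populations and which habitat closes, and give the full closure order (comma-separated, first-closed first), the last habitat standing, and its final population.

Round 1: Ashgrove=19 Dunmere=6 Elkhorn=17 Fernhollow=21 Greywater=22 Hollowpine=13 → close Fernhollow (overflow 15)
  21÷5 = 4 each, +1 to first 1
Round 2: Ashgrove=24 Dunmere=10 Elkhorn=21 Greywater=26 Hollowpine=17 → close Ashgrove (overflow 18)
  24÷4 = 6 each, +1 to first 0
Round 3: Dunmere=16 Elkhorn=27 Greywater=32 Hollowpine=23 → close Greywater (overflow 18)
  32÷3 = 10 each, +1 to first 2
Round 4: Dunmere=27 Elkhorn=38 Hollowpine=33 → close Hollowpine (overflow 27)
  33÷2 = 16 each, +1 to first 1
Round 5: Dunmere=44 Elkhorn=54 → close Elkhorn (overflow 41)
  54÷1 = 54 each, +1 to first 0

Closure order: Fernhollow, Ashgrove, Greywater, Hollowpine, Elkhorn
Last habitat: Dunmere with 98 animals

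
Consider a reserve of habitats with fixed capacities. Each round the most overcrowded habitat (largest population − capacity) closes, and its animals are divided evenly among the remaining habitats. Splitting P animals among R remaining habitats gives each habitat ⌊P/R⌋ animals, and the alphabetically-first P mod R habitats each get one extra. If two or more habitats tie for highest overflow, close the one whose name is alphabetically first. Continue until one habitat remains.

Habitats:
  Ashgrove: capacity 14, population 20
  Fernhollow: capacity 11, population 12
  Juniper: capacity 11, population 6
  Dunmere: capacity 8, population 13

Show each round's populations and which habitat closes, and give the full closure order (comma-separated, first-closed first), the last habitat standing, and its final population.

Round 1: Ashgrove=20 Dunmere=13 Fernhollow=12 Juniper=6 → close Ashgrove (overflow 6)
  20÷3 = 6 each, +1 to first 2
Round 2: Dunmere=20 Fernhollow=19 Juniper=12 → close Dunmere (overflow 12)
  20÷2 = 10 each, +1 to first 0
Round 3: Fernhollow=29 Juniper=22 → close Fernhollow (overflow 18)
  29÷1 = 29 each, +1 to first 0

Closure order: Ashgrove, Dunmere, Fernhollow
Last habitat: Juniper with 51 animals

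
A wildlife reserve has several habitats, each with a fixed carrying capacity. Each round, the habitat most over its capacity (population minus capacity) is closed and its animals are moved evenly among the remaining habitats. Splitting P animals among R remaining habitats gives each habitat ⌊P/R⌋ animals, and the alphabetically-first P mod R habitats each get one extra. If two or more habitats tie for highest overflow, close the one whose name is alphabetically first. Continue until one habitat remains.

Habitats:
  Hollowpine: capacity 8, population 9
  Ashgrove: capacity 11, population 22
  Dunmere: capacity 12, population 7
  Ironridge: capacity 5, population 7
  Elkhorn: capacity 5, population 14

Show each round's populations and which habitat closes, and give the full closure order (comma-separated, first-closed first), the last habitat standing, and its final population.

Round 1: Ashgrove=22 Dunmere=7 Elkhorn=14 Hollowpine=9 Ironridge=7 → close Ashgrove (overflow 11)
  22÷4 = 5 each, +1 to first 2
Round 2: Dunmere=13 Elkhorn=20 Hollowpine=14 Ironridge=12 → close Elkhorn (overflow 15)
  20÷3 = 6 each, +1 to first 2
Round 3: Dunmere=20 Hollowpine=21 Ironridge=18 → close Hollowpine (overflow 13)
  21÷2 = 10 each, +1 to first 1
Round 4: Dunmere=31 Ironridge=28 → close Ironridge (overflow 23)
  28÷1 = 28 each, +1 to first 0

Closure order: Ashgrove, Elkhorn, Hollowpine, Ironridge
Last habitat: Dunmere with 59 animals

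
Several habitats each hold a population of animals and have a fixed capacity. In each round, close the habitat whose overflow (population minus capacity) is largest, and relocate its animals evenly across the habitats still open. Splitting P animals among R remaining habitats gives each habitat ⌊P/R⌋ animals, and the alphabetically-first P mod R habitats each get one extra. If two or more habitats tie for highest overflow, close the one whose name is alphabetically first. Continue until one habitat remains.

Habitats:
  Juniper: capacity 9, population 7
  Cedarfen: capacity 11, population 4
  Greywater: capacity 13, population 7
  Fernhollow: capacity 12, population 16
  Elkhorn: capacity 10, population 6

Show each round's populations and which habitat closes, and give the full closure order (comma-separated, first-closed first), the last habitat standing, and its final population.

Round 1: Cedarfen=4 Elkhorn=6 Fernhollow=16 Greywater=7 Juniper=7 → close Fernhollow (overflow 4)
  16÷4 = 4 each, +1 to first 0
Round 2: Cedarfen=8 Elkhorn=10 Greywater=11 Juniper=11 → close Juniper (overflow 2)
  11÷3 = 3 each, +1 to first 2
Round 3: Cedarfen=12 Elkhorn=14 Greywater=14 → close Elkhorn (overflow 4)
  14÷2 = 7 each, +1 to first 0
Round 4: Cedarfen=19 Greywater=21 → close Cedarfen (overflow 8)
  19÷1 = 19 each, +1 to first 0

Closure order: Fernhollow, Juniper, Elkhorn, Cedarfen
Last habitat: Greywater with 40 animals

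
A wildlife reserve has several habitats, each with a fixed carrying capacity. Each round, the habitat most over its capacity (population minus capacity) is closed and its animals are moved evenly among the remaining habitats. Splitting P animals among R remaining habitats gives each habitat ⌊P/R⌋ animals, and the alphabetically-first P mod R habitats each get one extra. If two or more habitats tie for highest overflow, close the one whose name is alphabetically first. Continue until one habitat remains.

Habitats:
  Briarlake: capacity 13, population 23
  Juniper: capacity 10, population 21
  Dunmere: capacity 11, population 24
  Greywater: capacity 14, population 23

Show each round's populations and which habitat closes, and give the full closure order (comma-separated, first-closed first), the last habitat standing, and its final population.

Round 1: Briarlake=23 Dunmere=24 Greywater=23 Juniper=21 → close Dunmere (overflow 13)
  24÷3 = 8 each, +1 to first 0
Round 2: Briarlake=31 Greywater=31 Juniper=29 → close Juniper (overflow 19)
  29÷2 = 14 each, +1 to first 1
Round 3: Briarlake=46 Greywater=45 → close Briarlake (overflow 33)
  46÷1 = 46 each, +1 to first 0

Closure order: Dunmere, Juniper, Briarlake
Last habitat: Greywater with 91 animals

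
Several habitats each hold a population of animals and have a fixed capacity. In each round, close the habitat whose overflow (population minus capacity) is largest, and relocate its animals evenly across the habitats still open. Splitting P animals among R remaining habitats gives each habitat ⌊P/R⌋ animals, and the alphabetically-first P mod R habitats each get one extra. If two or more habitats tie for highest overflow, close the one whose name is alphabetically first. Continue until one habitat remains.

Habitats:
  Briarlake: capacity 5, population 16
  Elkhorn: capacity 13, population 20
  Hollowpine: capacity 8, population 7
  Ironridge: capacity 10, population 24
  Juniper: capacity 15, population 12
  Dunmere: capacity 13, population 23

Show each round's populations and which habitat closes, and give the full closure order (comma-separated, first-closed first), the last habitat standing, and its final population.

Closure order: Ironridge, Briarlake, Dunmere, Elkhorn, Hollowpine
Last habitat: Juniper with 102 animals

Round 1: Briarlake=16 Dunmere=23 Elkhorn=20 Hollowpine=7 Ironridge=24 Juniper=12 → close Ironridge (overflow 14)
  24÷5 = 4 each, +1 to first 4
Round 2: Briarlake=21 Dunmere=28 Elkhorn=25 Hollowpine=12 Juniper=16 → close Briarlake (overflow 16)
  21÷4 = 5 each, +1 to first 1
Round 3: Dunmere=34 Elkhorn=30 Hollowpine=17 Juniper=21 → close Dunmere (overflow 21)
  34÷3 = 11 each, +1 to first 1
Round 4: Elkhorn=42 Hollowpine=28 Juniper=32 → close Elkhorn (overflow 29)
  42÷2 = 21 each, +1 to first 0
Round 5: Hollowpine=49 Juniper=53 → close Hollowpine (overflow 41)
  49÷1 = 49 each, +1 to first 0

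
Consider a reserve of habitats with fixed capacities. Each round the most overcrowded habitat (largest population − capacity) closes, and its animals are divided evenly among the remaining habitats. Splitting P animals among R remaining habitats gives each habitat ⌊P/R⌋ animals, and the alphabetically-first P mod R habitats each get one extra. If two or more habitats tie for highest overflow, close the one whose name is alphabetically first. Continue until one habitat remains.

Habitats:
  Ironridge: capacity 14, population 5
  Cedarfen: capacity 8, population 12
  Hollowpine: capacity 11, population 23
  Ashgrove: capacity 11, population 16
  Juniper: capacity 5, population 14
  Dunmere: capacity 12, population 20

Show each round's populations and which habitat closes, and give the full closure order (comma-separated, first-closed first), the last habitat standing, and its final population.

Closure order: Hollowpine, Dunmere, Juniper, Ashgrove, Cedarfen
Last habitat: Ironridge with 90 animals

Round 1: Ashgrove=16 Cedarfen=12 Dunmere=20 Hollowpine=23 Ironridge=5 Juniper=14 → close Hollowpine (overflow 12)
  23÷5 = 4 each, +1 to first 3
Round 2: Ashgrove=21 Cedarfen=17 Dunmere=25 Ironridge=9 Juniper=18 → close Dunmere (overflow 13)
  25÷4 = 6 each, +1 to first 1
Round 3: Ashgrove=28 Cedarfen=23 Ironridge=15 Juniper=24 → close Juniper (overflow 19)
  24÷3 = 8 each, +1 to first 0
Round 4: Ashgrove=36 Cedarfen=31 Ironridge=23 → close Ashgrove (overflow 25)
  36÷2 = 18 each, +1 to first 0
Round 5: Cedarfen=49 Ironridge=41 → close Cedarfen (overflow 41)
  49÷1 = 49 each, +1 to first 0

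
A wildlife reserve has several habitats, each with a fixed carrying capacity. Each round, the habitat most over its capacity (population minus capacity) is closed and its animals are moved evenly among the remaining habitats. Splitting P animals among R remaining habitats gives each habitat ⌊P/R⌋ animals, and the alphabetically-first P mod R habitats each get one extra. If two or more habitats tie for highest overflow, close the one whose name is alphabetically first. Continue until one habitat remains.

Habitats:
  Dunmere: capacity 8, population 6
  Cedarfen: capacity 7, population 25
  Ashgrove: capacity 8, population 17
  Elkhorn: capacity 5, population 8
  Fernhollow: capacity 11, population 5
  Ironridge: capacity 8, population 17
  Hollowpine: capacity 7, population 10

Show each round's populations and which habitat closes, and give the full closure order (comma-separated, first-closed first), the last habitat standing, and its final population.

Closure order: Cedarfen, Ashgrove, Ironridge, Elkhorn, Hollowpine, Dunmere
Last habitat: Fernhollow with 88 animals

Round 1: Ashgrove=17 Cedarfen=25 Dunmere=6 Elkhorn=8 Fernhollow=5 Hollowpine=10 Ironridge=17 → close Cedarfen (overflow 18)
  25÷6 = 4 each, +1 to first 1
Round 2: Ashgrove=22 Dunmere=10 Elkhorn=12 Fernhollow=9 Hollowpine=14 Ironridge=21 → close Ashgrove (overflow 14)
  22÷5 = 4 each, +1 to first 2
Round 3: Dunmere=15 Elkhorn=17 Fernhollow=13 Hollowpine=18 Ironridge=25 → close Ironridge (overflow 17)
  25÷4 = 6 each, +1 to first 1
Round 4: Dunmere=22 Elkhorn=23 Fernhollow=19 Hollowpine=24 → close Elkhorn (overflow 18)
  23÷3 = 7 each, +1 to first 2
Round 5: Dunmere=30 Fernhollow=27 Hollowpine=31 → close Hollowpine (overflow 24)
  31÷2 = 15 each, +1 to first 1
Round 6: Dunmere=46 Fernhollow=42 → close Dunmere (overflow 38)
  46÷1 = 46 each, +1 to first 0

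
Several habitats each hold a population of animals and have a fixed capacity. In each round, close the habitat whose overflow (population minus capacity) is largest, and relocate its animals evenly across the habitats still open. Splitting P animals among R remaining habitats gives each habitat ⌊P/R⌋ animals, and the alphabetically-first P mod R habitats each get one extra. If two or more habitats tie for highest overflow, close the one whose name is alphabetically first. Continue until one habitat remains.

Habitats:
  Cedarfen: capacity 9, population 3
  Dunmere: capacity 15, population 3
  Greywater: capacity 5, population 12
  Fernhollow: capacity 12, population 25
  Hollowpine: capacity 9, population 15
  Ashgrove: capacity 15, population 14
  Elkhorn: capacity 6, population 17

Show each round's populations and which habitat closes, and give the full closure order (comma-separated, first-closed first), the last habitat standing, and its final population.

Closure order: Fernhollow, Elkhorn, Greywater, Hollowpine, Ashgrove, Cedarfen
Last habitat: Dunmere with 89 animals

Round 1: Ashgrove=14 Cedarfen=3 Dunmere=3 Elkhorn=17 Fernhollow=25 Greywater=12 Hollowpine=15 → close Fernhollow (overflow 13)
  25÷6 = 4 each, +1 to first 1
Round 2: Ashgrove=19 Cedarfen=7 Dunmere=7 Elkhorn=21 Greywater=16 Hollowpine=19 → close Elkhorn (overflow 15)
  21÷5 = 4 each, +1 to first 1
Round 3: Ashgrove=24 Cedarfen=11 Dunmere=11 Greywater=20 Hollowpine=23 → close Greywater (overflow 15)
  20÷4 = 5 each, +1 to first 0
Round 4: Ashgrove=29 Cedarfen=16 Dunmere=16 Hollowpine=28 → close Hollowpine (overflow 19)
  28÷3 = 9 each, +1 to first 1
Round 5: Ashgrove=39 Cedarfen=25 Dunmere=25 → close Ashgrove (overflow 24)
  39÷2 = 19 each, +1 to first 1
Round 6: Cedarfen=45 Dunmere=44 → close Cedarfen (overflow 36)
  45÷1 = 45 each, +1 to first 0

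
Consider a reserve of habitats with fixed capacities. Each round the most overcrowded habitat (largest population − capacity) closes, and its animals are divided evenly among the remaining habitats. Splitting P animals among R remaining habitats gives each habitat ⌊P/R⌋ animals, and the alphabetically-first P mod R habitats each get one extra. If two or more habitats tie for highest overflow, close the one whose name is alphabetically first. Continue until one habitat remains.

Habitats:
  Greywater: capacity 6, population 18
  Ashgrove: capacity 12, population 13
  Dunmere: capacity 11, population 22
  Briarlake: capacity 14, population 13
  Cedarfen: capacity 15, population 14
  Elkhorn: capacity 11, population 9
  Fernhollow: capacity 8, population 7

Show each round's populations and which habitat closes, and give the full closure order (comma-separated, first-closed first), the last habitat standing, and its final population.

Round 1: Ashgrove=13 Briarlake=13 Cedarfen=14 Dunmere=22 Elkhorn=9 Fernhollow=7 Greywater=18 → close Greywater (overflow 12)
  18÷6 = 3 each, +1 to first 0
Round 2: Ashgrove=16 Briarlake=16 Cedarfen=17 Dunmere=25 Elkhorn=12 Fernhollow=10 → close Dunmere (overflow 14)
  25÷5 = 5 each, +1 to first 0
Round 3: Ashgrove=21 Briarlake=21 Cedarfen=22 Elkhorn=17 Fernhollow=15 → close Ashgrove (overflow 9)
  21÷4 = 5 each, +1 to first 1
Round 4: Briarlake=27 Cedarfen=27 Elkhorn=22 Fernhollow=20 → close Briarlake (overflow 13)
  27÷3 = 9 each, +1 to first 0
Round 5: Cedarfen=36 Elkhorn=31 Fernhollow=29 → close Cedarfen (overflow 21)
  36÷2 = 18 each, +1 to first 0
Round 6: Elkhorn=49 Fernhollow=47 → close Fernhollow (overflow 39)
  47÷1 = 47 each, +1 to first 0

Closure order: Greywater, Dunmere, Ashgrove, Briarlake, Cedarfen, Fernhollow
Last habitat: Elkhorn with 96 animals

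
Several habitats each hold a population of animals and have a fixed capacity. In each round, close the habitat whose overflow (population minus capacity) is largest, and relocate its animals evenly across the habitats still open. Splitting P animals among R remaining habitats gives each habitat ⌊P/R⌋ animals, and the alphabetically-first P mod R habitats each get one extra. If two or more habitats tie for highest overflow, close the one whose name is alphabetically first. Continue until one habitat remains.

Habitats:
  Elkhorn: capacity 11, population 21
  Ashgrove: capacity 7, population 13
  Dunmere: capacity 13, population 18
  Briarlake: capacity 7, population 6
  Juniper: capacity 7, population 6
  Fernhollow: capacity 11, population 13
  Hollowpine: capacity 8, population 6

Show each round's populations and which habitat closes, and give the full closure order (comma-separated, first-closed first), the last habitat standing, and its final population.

Closure order: Elkhorn, Ashgrove, Dunmere, Fernhollow, Briarlake, Hollowpine
Last habitat: Juniper with 83 animals

Round 1: Ashgrove=13 Briarlake=6 Dunmere=18 Elkhorn=21 Fernhollow=13 Hollowpine=6 Juniper=6 → close Elkhorn (overflow 10)
  21÷6 = 3 each, +1 to first 3
Round 2: Ashgrove=17 Briarlake=10 Dunmere=22 Fernhollow=16 Hollowpine=9 Juniper=9 → close Ashgrove (overflow 10)
  17÷5 = 3 each, +1 to first 2
Round 3: Briarlake=14 Dunmere=26 Fernhollow=19 Hollowpine=12 Juniper=12 → close Dunmere (overflow 13)
  26÷4 = 6 each, +1 to first 2
Round 4: Briarlake=21 Fernhollow=26 Hollowpine=18 Juniper=18 → close Fernhollow (overflow 15)
  26÷3 = 8 each, +1 to first 2
Round 5: Briarlake=30 Hollowpine=27 Juniper=26 → close Briarlake (overflow 23)
  30÷2 = 15 each, +1 to first 0
Round 6: Hollowpine=42 Juniper=41 → close Hollowpine (overflow 34)
  42÷1 = 42 each, +1 to first 0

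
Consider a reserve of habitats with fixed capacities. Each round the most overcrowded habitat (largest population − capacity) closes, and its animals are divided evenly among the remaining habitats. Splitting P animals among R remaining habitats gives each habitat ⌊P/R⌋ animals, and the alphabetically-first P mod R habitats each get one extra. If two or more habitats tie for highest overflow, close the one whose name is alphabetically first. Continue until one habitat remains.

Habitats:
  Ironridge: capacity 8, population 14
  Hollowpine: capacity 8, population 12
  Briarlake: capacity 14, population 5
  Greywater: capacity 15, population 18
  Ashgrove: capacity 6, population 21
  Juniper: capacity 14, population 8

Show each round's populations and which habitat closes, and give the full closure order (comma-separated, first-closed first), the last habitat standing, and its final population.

Round 1: Ashgrove=21 Briarlake=5 Greywater=18 Hollowpine=12 Ironridge=14 Juniper=8 → close Ashgrove (overflow 15)
  21÷5 = 4 each, +1 to first 1
Round 2: Briarlake=10 Greywater=22 Hollowpine=16 Ironridge=18 Juniper=12 → close Ironridge (overflow 10)
  18÷4 = 4 each, +1 to first 2
Round 3: Briarlake=15 Greywater=27 Hollowpine=20 Juniper=16 → close Greywater (overflow 12)
  27÷3 = 9 each, +1 to first 0
Round 4: Briarlake=24 Hollowpine=29 Juniper=25 → close Hollowpine (overflow 21)
  29÷2 = 14 each, +1 to first 1
Round 5: Briarlake=39 Juniper=39 → close Briarlake (overflow 25)
  39÷1 = 39 each, +1 to first 0

Closure order: Ashgrove, Ironridge, Greywater, Hollowpine, Briarlake
Last habitat: Juniper with 78 animals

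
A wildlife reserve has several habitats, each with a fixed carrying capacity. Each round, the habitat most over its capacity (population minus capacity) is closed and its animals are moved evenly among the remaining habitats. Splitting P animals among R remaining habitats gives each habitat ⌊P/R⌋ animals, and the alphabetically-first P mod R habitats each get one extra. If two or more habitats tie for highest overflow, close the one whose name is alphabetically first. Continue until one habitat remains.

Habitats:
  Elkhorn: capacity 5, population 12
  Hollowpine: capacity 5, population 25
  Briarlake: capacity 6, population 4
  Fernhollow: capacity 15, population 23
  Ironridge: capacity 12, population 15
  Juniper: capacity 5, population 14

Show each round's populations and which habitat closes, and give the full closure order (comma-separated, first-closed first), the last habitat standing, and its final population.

Closure order: Hollowpine, Juniper, Fernhollow, Elkhorn, Ironridge
Last habitat: Briarlake with 93 animals

Round 1: Briarlake=4 Elkhorn=12 Fernhollow=23 Hollowpine=25 Ironridge=15 Juniper=14 → close Hollowpine (overflow 20)
  25÷5 = 5 each, +1 to first 0
Round 2: Briarlake=9 Elkhorn=17 Fernhollow=28 Ironridge=20 Juniper=19 → close Juniper (overflow 14)
  19÷4 = 4 each, +1 to first 3
Round 3: Briarlake=14 Elkhorn=22 Fernhollow=33 Ironridge=24 → close Fernhollow (overflow 18)
  33÷3 = 11 each, +1 to first 0
Round 4: Briarlake=25 Elkhorn=33 Ironridge=35 → close Elkhorn (overflow 28)
  33÷2 = 16 each, +1 to first 1
Round 5: Briarlake=42 Ironridge=51 → close Ironridge (overflow 39)
  51÷1 = 51 each, +1 to first 0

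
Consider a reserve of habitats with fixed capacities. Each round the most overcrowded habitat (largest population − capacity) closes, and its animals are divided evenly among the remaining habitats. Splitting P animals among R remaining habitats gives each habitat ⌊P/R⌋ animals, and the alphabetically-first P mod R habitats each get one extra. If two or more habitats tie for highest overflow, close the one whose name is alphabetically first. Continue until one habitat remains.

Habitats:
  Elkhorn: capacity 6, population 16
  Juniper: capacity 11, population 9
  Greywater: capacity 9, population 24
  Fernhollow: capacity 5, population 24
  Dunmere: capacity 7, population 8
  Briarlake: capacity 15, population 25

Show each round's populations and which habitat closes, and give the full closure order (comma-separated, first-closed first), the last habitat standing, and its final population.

Closure order: Fernhollow, Greywater, Briarlake, Elkhorn, Dunmere
Last habitat: Juniper with 106 animals

Round 1: Briarlake=25 Dunmere=8 Elkhorn=16 Fernhollow=24 Greywater=24 Juniper=9 → close Fernhollow (overflow 19)
  24÷5 = 4 each, +1 to first 4
Round 2: Briarlake=30 Dunmere=13 Elkhorn=21 Greywater=29 Juniper=13 → close Greywater (overflow 20)
  29÷4 = 7 each, +1 to first 1
Round 3: Briarlake=38 Dunmere=20 Elkhorn=28 Juniper=20 → close Briarlake (overflow 23)
  38÷3 = 12 each, +1 to first 2
Round 4: Dunmere=33 Elkhorn=41 Juniper=32 → close Elkhorn (overflow 35)
  41÷2 = 20 each, +1 to first 1
Round 5: Dunmere=54 Juniper=52 → close Dunmere (overflow 47)
  54÷1 = 54 each, +1 to first 0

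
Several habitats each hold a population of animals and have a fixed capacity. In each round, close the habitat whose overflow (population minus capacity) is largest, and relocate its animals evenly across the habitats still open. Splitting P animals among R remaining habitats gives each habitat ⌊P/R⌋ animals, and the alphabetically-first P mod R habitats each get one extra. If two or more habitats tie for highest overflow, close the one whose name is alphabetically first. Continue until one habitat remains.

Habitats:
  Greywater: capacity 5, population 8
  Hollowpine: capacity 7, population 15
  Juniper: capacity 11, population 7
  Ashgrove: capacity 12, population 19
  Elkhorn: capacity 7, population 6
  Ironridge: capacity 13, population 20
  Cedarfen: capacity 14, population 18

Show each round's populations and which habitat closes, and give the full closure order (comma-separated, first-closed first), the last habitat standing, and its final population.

Round 1: Ashgrove=19 Cedarfen=18 Elkhorn=6 Greywater=8 Hollowpine=15 Ironridge=20 Juniper=7 → close Hollowpine (overflow 8)
  15÷6 = 2 each, +1 to first 3
Round 2: Ashgrove=22 Cedarfen=21 Elkhorn=9 Greywater=10 Ironridge=22 Juniper=9 → close Ashgrove (overflow 10)
  22÷5 = 4 each, +1 to first 2
Round 3: Cedarfen=26 Elkhorn=14 Greywater=14 Ironridge=26 Juniper=13 → close Ironridge (overflow 13)
  26÷4 = 6 each, +1 to first 2
Round 4: Cedarfen=33 Elkhorn=21 Greywater=20 Juniper=19 → close Cedarfen (overflow 19)
  33÷3 = 11 each, +1 to first 0
Round 5: Elkhorn=32 Greywater=31 Juniper=30 → close Greywater (overflow 26)
  31÷2 = 15 each, +1 to first 1
Round 6: Elkhorn=48 Juniper=45 → close Elkhorn (overflow 41)
  48÷1 = 48 each, +1 to first 0

Closure order: Hollowpine, Ashgrove, Ironridge, Cedarfen, Greywater, Elkhorn
Last habitat: Juniper with 93 animals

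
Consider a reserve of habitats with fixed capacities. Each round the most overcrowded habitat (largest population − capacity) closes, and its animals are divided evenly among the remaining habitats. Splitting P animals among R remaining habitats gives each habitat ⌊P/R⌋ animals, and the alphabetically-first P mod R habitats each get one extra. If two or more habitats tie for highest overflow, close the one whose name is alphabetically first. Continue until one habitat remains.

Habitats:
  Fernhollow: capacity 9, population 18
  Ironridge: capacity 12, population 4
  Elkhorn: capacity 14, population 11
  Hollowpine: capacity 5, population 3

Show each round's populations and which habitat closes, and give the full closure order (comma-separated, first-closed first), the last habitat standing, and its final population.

Round 1: Elkhorn=11 Fernhollow=18 Hollowpine=3 Ironridge=4 → close Fernhollow (overflow 9)
  18÷3 = 6 each, +1 to first 0
Round 2: Elkhorn=17 Hollowpine=9 Ironridge=10 → close Hollowpine (overflow 4)
  9÷2 = 4 each, +1 to first 1
Round 3: Elkhorn=22 Ironridge=14 → close Elkhorn (overflow 8)
  22÷1 = 22 each, +1 to first 0

Closure order: Fernhollow, Hollowpine, Elkhorn
Last habitat: Ironridge with 36 animals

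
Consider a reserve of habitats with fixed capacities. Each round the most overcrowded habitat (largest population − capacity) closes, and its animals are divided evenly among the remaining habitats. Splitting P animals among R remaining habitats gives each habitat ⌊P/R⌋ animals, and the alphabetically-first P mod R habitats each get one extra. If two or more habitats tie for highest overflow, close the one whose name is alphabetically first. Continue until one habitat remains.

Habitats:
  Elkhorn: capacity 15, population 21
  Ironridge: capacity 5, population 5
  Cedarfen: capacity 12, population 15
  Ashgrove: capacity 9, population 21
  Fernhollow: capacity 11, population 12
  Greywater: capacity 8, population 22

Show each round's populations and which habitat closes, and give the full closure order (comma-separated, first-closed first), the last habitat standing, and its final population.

Closure order: Greywater, Ashgrove, Elkhorn, Cedarfen, Fernhollow
Last habitat: Ironridge with 96 animals

Round 1: Ashgrove=21 Cedarfen=15 Elkhorn=21 Fernhollow=12 Greywater=22 Ironridge=5 → close Greywater (overflow 14)
  22÷5 = 4 each, +1 to first 2
Round 2: Ashgrove=26 Cedarfen=20 Elkhorn=25 Fernhollow=16 Ironridge=9 → close Ashgrove (overflow 17)
  26÷4 = 6 each, +1 to first 2
Round 3: Cedarfen=27 Elkhorn=32 Fernhollow=22 Ironridge=15 → close Elkhorn (overflow 17)
  32÷3 = 10 each, +1 to first 2
Round 4: Cedarfen=38 Fernhollow=33 Ironridge=25 → close Cedarfen (overflow 26)
  38÷2 = 19 each, +1 to first 0
Round 5: Fernhollow=52 Ironridge=44 → close Fernhollow (overflow 41)
  52÷1 = 52 each, +1 to first 0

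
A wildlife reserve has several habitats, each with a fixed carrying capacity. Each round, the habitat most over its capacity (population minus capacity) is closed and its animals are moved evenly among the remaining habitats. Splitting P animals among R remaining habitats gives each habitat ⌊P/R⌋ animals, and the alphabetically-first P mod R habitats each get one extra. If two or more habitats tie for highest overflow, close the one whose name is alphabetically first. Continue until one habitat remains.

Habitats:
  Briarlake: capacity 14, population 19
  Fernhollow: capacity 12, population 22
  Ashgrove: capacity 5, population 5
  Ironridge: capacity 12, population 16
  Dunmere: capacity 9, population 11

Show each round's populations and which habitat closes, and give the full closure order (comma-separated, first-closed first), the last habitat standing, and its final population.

Closure order: Fernhollow, Briarlake, Ironridge, Ashgrove
Last habitat: Dunmere with 73 animals

Round 1: Ashgrove=5 Briarlake=19 Dunmere=11 Fernhollow=22 Ironridge=16 → close Fernhollow (overflow 10)
  22÷4 = 5 each, +1 to first 2
Round 2: Ashgrove=11 Briarlake=25 Dunmere=16 Ironridge=21 → close Briarlake (overflow 11)
  25÷3 = 8 each, +1 to first 1
Round 3: Ashgrove=20 Dunmere=24 Ironridge=29 → close Ironridge (overflow 17)
  29÷2 = 14 each, +1 to first 1
Round 4: Ashgrove=35 Dunmere=38 → close Ashgrove (overflow 30)
  35÷1 = 35 each, +1 to first 0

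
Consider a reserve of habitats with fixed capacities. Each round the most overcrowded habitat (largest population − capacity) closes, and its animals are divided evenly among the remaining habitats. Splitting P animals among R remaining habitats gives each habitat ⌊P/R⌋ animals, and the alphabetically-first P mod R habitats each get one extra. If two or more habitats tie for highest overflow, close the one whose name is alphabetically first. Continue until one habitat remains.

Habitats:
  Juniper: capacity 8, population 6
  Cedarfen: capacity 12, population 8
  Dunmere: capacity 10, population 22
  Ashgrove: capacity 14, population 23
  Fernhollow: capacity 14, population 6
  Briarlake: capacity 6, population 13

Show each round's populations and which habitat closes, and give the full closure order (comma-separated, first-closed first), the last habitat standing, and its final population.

Closure order: Dunmere, Ashgrove, Briarlake, Juniper, Cedarfen
Last habitat: Fernhollow with 78 animals

Round 1: Ashgrove=23 Briarlake=13 Cedarfen=8 Dunmere=22 Fernhollow=6 Juniper=6 → close Dunmere (overflow 12)
  22÷5 = 4 each, +1 to first 2
Round 2: Ashgrove=28 Briarlake=18 Cedarfen=12 Fernhollow=10 Juniper=10 → close Ashgrove (overflow 14)
  28÷4 = 7 each, +1 to first 0
Round 3: Briarlake=25 Cedarfen=19 Fernhollow=17 Juniper=17 → close Briarlake (overflow 19)
  25÷3 = 8 each, +1 to first 1
Round 4: Cedarfen=28 Fernhollow=25 Juniper=25 → close Juniper (overflow 17)
  25÷2 = 12 each, +1 to first 1
Round 5: Cedarfen=41 Fernhollow=37 → close Cedarfen (overflow 29)
  41÷1 = 41 each, +1 to first 0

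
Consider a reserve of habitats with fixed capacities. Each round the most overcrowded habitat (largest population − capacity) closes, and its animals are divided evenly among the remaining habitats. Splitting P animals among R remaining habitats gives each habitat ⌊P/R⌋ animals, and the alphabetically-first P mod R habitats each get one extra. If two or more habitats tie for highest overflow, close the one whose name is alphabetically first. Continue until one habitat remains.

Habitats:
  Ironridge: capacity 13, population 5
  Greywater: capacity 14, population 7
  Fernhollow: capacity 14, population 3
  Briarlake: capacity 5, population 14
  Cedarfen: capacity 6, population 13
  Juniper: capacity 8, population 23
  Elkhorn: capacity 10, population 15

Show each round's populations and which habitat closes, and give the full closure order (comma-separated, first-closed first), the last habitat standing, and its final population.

Round 1: Briarlake=14 Cedarfen=13 Elkhorn=15 Fernhollow=3 Greywater=7 Ironridge=5 Juniper=23 → close Juniper (overflow 15)
  23÷6 = 3 each, +1 to first 5
Round 2: Briarlake=18 Cedarfen=17 Elkhorn=19 Fernhollow=7 Greywater=11 Ironridge=8 → close Briarlake (overflow 13)
  18÷5 = 3 each, +1 to first 3
Round 3: Cedarfen=21 Elkhorn=23 Fernhollow=11 Greywater=14 Ironridge=11 → close Cedarfen (overflow 15)
  21÷4 = 5 each, +1 to first 1
Round 4: Elkhorn=29 Fernhollow=16 Greywater=19 Ironridge=16 → close Elkhorn (overflow 19)
  29÷3 = 9 each, +1 to first 2
Round 5: Fernhollow=26 Greywater=29 Ironridge=25 → close Greywater (overflow 15)
  29÷2 = 14 each, +1 to first 1
Round 6: Fernhollow=41 Ironridge=39 → close Fernhollow (overflow 27)
  41÷1 = 41 each, +1 to first 0

Closure order: Juniper, Briarlake, Cedarfen, Elkhorn, Greywater, Fernhollow
Last habitat: Ironridge with 80 animals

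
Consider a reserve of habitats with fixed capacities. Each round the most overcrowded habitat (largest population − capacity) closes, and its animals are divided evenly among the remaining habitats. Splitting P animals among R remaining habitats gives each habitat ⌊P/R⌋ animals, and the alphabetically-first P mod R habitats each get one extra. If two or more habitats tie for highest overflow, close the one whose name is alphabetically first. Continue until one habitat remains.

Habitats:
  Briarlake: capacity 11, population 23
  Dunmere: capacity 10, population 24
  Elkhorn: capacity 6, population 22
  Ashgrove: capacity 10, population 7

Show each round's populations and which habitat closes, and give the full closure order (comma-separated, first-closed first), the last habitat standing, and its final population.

Closure order: Elkhorn, Dunmere, Briarlake
Last habitat: Ashgrove with 76 animals

Round 1: Ashgrove=7 Briarlake=23 Dunmere=24 Elkhorn=22 → close Elkhorn (overflow 16)
  22÷3 = 7 each, +1 to first 1
Round 2: Ashgrove=15 Briarlake=30 Dunmere=31 → close Dunmere (overflow 21)
  31÷2 = 15 each, +1 to first 1
Round 3: Ashgrove=31 Briarlake=45 → close Briarlake (overflow 34)
  45÷1 = 45 each, +1 to first 0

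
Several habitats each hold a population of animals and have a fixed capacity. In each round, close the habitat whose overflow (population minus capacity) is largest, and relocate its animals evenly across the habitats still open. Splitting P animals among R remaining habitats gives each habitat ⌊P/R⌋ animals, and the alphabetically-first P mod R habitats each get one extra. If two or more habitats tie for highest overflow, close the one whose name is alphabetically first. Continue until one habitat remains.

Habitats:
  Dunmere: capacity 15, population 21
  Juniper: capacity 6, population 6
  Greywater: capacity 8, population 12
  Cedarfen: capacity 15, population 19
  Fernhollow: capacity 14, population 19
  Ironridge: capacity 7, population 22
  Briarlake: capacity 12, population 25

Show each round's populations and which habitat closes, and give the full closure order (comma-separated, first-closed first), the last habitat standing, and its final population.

Round 1: Briarlake=25 Cedarfen=19 Dunmere=21 Fernhollow=19 Greywater=12 Ironridge=22 Juniper=6 → close Ironridge (overflow 15)
  22÷6 = 3 each, +1 to first 4
Round 2: Briarlake=29 Cedarfen=23 Dunmere=25 Fernhollow=23 Greywater=15 Juniper=9 → close Briarlake (overflow 17)
  29÷5 = 5 each, +1 to first 4
Round 3: Cedarfen=29 Dunmere=31 Fernhollow=29 Greywater=21 Juniper=14 → close Dunmere (overflow 16)
  31÷4 = 7 each, +1 to first 3
Round 4: Cedarfen=37 Fernhollow=37 Greywater=29 Juniper=21 → close Fernhollow (overflow 23)
  37÷3 = 12 each, +1 to first 1
Round 5: Cedarfen=50 Greywater=41 Juniper=33 → close Cedarfen (overflow 35)
  50÷2 = 25 each, +1 to first 0
Round 6: Greywater=66 Juniper=58 → close Greywater (overflow 58)
  66÷1 = 66 each, +1 to first 0

Closure order: Ironridge, Briarlake, Dunmere, Fernhollow, Cedarfen, Greywater
Last habitat: Juniper with 124 animals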